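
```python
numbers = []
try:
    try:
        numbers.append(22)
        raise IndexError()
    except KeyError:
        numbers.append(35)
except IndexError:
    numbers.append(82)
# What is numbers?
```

Step-by-step execution trace:
1. Inner try: `numbers.append(22)` → numbers = [22].
2. `raise IndexError()` raises IndexError.
3. Inner `except KeyError` does not match IndexError; exception propagates to outer try.
4. Outer `except IndexError` matches → `numbers.append(82)` → numbers = [22, 82].
Result: [22, 82]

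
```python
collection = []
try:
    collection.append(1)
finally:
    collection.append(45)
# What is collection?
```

Step-by-step execution trace:
1. try: `collection.append(1)` → collection = [1].
2. The try body completes without raising.
3. finally always runs: `collection.append(45)` → collection = [1, 45].
Result: [1, 45]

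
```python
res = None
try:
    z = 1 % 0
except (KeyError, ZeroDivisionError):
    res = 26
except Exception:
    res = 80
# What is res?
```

Step-by-step execution trace:
1. `z = 1 % 0` raises ZeroDivisionError.
2. `except (KeyError, ZeroDivisionError)` matches (ZeroDivisionError is in the tuple) → res = 26.
3. `except Exception` is not reached.
Result: 26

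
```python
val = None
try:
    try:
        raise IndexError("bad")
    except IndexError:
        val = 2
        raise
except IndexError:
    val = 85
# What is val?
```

Step-by-step execution trace:
1. Inner try: `raise IndexError("bad")` raises IndexError.
2. Inner `except IndexError` matches → val = 2.
3. bare `raise` re-raises the same IndexError.
4. Outer `except IndexError` matches → val = 85.
Result: 85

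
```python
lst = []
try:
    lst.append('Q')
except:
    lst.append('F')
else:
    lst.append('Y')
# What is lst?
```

Step-by-step execution trace:
1. try: `lst.append('Q')` → lst = ['Q']. No exception raised.
2. `except` is skipped.
3. `else` runs (try completed without exception): `lst.append('Y')` → lst = ['Q', 'Y'].
Result: ['Q', 'Y']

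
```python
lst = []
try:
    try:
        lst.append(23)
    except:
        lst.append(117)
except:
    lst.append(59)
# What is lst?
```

Step-by-step execution trace:
1. Inner try: `lst.append(23)` → lst = [23]. No exception raised.
2. Inner `except` is skipped.
3. Inner try completes normally; outer `except` is skipped.
Result: [23]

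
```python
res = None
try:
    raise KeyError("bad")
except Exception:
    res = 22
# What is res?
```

Step-by-step execution trace:
1. `raise KeyError(...)` raises KeyError.
2. `except Exception` matches (KeyError is a subclass of Exception) → res = 22.
Result: 22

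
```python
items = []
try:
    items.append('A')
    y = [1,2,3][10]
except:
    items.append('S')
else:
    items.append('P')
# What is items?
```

Step-by-step execution trace:
1. try: `items.append('A')` → items = ['A'].
2. `y = [1,2,3][10]` raises IndexError.
3. bare `except` matches → `items.append('S')` → items = ['A', 'S'].
4. `else` is skipped (an exception was raised).
Result: ['A', 'S']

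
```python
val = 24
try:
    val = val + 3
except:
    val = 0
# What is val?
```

Step-by-step execution trace:
1. val starts at 24.
2. try: `val = val + 3` → val = 27. No exception raised.
3. `except` is skipped.
Result: 27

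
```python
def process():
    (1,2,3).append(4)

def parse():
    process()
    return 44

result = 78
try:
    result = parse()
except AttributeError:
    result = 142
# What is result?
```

Step-by-step execution trace:
1. result starts at 78.
2. try: `parse()` calls `process()`.
3. `process()` evaluates `(1,2,3).append(4)`, which raises AttributeError; it propagates through parse (uncaught).
4. `return 44` in parse is not reached; the assignment to result does not complete.
5. `except AttributeError` matches → result = 142.
Result: 142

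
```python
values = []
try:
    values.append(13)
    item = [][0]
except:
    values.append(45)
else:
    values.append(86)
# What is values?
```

Step-by-step execution trace:
1. try: `values.append(13)` → values = [13].
2. `item = [][0]` raises IndexError.
3. bare `except` matches → `values.append(45)` → values = [13, 45].
4. `else` is skipped (an exception was raised).
Result: [13, 45]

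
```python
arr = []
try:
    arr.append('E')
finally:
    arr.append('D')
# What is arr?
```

Step-by-step execution trace:
1. try: `arr.append('E')` → arr = ['E'].
2. The try body completes without raising.
3. finally always runs: `arr.append('D')` → arr = ['E', 'D'].
Result: ['E', 'D']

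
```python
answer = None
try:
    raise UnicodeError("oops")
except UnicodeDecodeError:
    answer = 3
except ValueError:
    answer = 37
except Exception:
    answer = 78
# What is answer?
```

Step-by-step execution trace:
1. `raise UnicodeError(...)` raises UnicodeError.
2. `except UnicodeDecodeError` does not match (UnicodeError is not a subclass of UnicodeDecodeError); skipped.
3. `except ValueError` matches (UnicodeError is a subclass of ValueError) → answer = 37.
4. `except Exception` is not reached.
Result: 37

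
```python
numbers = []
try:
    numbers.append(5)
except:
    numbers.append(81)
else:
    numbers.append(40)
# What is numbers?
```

Step-by-step execution trace:
1. try: `numbers.append(5)` → numbers = [5]. No exception raised.
2. `except` is skipped.
3. `else` runs (try completed without exception): `numbers.append(40)` → numbers = [5, 40].
Result: [5, 40]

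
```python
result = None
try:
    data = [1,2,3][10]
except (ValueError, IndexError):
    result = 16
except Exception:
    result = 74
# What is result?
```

Step-by-step execution trace:
1. `data = [1,2,3][10]` raises IndexError.
2. `except (ValueError, IndexError)` matches (IndexError is in the tuple) → result = 16.
3. `except Exception` is not reached.
Result: 16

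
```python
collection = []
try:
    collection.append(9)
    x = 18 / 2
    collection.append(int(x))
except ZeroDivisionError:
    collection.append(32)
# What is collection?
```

Step-by-step execution trace:
1. try: `collection.append(9)` → collection = [9].
2. `x = 18 / 2` → x = 9.0. No exception raised.
3. `collection.append(int(x))` → collection = [9, 9].
4. `except ZeroDivisionError` is skipped (no exception was raised).
Result: [9, 9]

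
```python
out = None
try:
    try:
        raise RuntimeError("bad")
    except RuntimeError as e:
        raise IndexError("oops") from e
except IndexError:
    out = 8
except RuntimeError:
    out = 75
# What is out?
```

Step-by-step execution trace:
1. Inner try raises RuntimeError; inner `except RuntimeError as e` catches it.
2. `raise IndexError(...) from e` raises IndexError (RuntimeError is attached as __cause__, but only IndexError is active).
3. Outer `except IndexError` matches → out = 8.
4. `except RuntimeError` is not reached.
Result: 8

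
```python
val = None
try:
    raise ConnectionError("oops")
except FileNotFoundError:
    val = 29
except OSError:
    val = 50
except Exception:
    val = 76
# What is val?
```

Step-by-step execution trace:
1. `raise ConnectionError(...)` raises ConnectionError.
2. `except FileNotFoundError` does not match (ConnectionError is not a subclass of FileNotFoundError); skipped.
3. `except OSError` matches (ConnectionError is a subclass of OSError) → val = 50.
4. `except Exception` is not reached.
Result: 50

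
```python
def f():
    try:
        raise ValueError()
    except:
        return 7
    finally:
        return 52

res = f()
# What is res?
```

Step-by-step execution trace:
1. `f()` enters try: `raise ValueError()` raises ValueError.
2. bare `except` matches → `return 7` sets pending return value 7.
3. Before returning, `finally: return 52` runs and overrides the pending return.
4. f() returns 52 → res = 52.
Result: 52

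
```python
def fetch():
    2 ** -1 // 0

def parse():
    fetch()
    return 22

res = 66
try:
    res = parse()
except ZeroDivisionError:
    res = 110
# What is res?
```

Step-by-step execution trace:
1. res starts at 66.
2. try: `parse()` calls `fetch()`.
3. `fetch()` evaluates `2 ** -1 // 0`, which raises ZeroDivisionError; it propagates through parse (uncaught).
4. `return 22` in parse is not reached; the assignment to res does not complete.
5. `except ZeroDivisionError` matches → res = 110.
Result: 110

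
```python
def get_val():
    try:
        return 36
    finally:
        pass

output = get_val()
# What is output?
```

Step-by-step execution trace:
1. `get_val()` enters try: `return 36` sets pending return value 36.
2. Before returning, `finally: pass` runs (no effect).
3. get_val() returns 36 → output = 36.
Result: 36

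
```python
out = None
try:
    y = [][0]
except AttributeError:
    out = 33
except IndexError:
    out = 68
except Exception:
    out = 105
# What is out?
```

Step-by-step execution trace:
1. `y = [][0]` raises IndexError.
2. `except AttributeError` does not match IndexError; skipped.
3. `except IndexError` matches → out = 68.
4. Remaining except clauses are skipped.
Result: 68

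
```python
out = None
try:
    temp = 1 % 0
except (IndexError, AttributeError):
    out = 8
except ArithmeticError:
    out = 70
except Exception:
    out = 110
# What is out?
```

Step-by-step execution trace:
1. `temp = 1 % 0` raises ZeroDivisionError.
2. `except (IndexError, AttributeError)` does not match ZeroDivisionError; skipped.
3. `except ArithmeticError` matches (ZeroDivisionError is a subclass of ArithmeticError) → out = 70.
4. `except Exception` is not reached.
Result: 70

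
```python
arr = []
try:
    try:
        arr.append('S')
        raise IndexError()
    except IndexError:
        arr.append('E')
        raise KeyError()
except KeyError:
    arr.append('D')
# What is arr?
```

Step-by-step execution trace:
1. Inner try: `arr.append('S')` → arr = ['S'].
2. `raise IndexError()` raises IndexError.
3. Inner `except IndexError` matches → `arr.append('E')` → arr = ['S', 'E'].
4. `raise KeyError()` raises KeyError; propagates to outer try.
5. Outer `except KeyError` matches → `arr.append('D')` → arr = ['S', 'E', 'D'].
Result: ['S', 'E', 'D']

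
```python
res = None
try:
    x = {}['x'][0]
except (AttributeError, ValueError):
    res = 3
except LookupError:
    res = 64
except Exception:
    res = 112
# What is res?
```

Step-by-step execution trace:
1. `x = {}['x'][0]` raises KeyError.
2. `except (AttributeError, ValueError)` does not match KeyError; skipped.
3. `except LookupError` matches (KeyError is a subclass of LookupError) → res = 64.
4. `except Exception` is not reached.
Result: 64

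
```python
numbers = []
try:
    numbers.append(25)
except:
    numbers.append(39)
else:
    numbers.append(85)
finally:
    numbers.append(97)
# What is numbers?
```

Step-by-step execution trace:
1. try: `numbers.append(25)` → numbers = [25]. No exception raised.
2. `except` is skipped.
3. `else` runs: `numbers.append(85)` → numbers = [25, 85].
4. `finally` always runs: `numbers.append(97)` → numbers = [25, 85, 97].
Result: [25, 85, 97]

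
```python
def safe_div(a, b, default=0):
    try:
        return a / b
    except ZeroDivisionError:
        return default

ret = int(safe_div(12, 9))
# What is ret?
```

Step-by-step execution trace:
1. `safe_div(12, 9)` enters try: `return 12 / 9` → returns 1.3333333333333333. No exception raised.
2. `except ZeroDivisionError` is skipped.
3. `int(1.3333333333333333)` → 1 → ret = 1.
Result: 1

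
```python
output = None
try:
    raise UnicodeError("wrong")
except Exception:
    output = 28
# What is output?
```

Step-by-step execution trace:
1. `raise UnicodeError(...)` raises UnicodeError.
2. `except Exception` matches (UnicodeError is a subclass of Exception) → output = 28.
Result: 28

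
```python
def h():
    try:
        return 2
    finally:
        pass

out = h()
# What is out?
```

Step-by-step execution trace:
1. `h()` enters try: `return 2` sets pending return value 2.
2. Before returning, `finally: pass` runs (no effect).
3. h() returns 2 → out = 2.
Result: 2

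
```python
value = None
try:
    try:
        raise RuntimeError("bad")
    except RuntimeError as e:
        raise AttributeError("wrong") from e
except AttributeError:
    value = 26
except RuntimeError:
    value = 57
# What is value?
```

Step-by-step execution trace:
1. Inner try raises RuntimeError; inner `except RuntimeError as e` catches it.
2. `raise AttributeError(...) from e` raises AttributeError (RuntimeError is attached as __cause__, but only AttributeError is active).
3. Outer `except AttributeError` matches → value = 26.
4. `except RuntimeError` is not reached.
Result: 26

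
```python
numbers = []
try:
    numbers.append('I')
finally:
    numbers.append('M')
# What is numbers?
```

Step-by-step execution trace:
1. try: `numbers.append('I')` → numbers = ['I'].
2. The try body completes without raising.
3. finally always runs: `numbers.append('M')` → numbers = ['I', 'M'].
Result: ['I', 'M']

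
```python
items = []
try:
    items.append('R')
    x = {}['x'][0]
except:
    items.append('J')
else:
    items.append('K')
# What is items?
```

Step-by-step execution trace:
1. try: `items.append('R')` → items = ['R'].
2. `x = {}['x'][0]` raises KeyError.
3. bare `except` matches → `items.append('J')` → items = ['R', 'J'].
4. `else` is skipped (an exception was raised).
Result: ['R', 'J']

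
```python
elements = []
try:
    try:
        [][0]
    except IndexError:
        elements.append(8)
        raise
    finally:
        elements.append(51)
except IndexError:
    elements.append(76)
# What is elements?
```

Step-by-step execution trace:
1. Inner try: `[][0]` raises IndexError.
2. Inner `except IndexError` matches → `elements.append(8)` → elements = [8].
3. bare `raise` re-raises IndexError.
4. Inner `finally` runs during unwinding: `elements.append(51)` → elements = [8, 51].
5. Outer `except IndexError` matches → `elements.append(76)` → elements = [8, 51, 76].
Result: [8, 51, 76]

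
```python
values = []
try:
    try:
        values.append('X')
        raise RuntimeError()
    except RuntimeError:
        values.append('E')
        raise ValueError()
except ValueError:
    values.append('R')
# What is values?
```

Step-by-step execution trace:
1. Inner try: `values.append('X')` → values = ['X'].
2. `raise RuntimeError()` raises RuntimeError.
3. Inner `except RuntimeError` matches → `values.append('E')` → values = ['X', 'E'].
4. `raise ValueError()` raises ValueError; propagates to outer try.
5. Outer `except ValueError` matches → `values.append('R')` → values = ['X', 'E', 'R'].
Result: ['X', 'E', 'R']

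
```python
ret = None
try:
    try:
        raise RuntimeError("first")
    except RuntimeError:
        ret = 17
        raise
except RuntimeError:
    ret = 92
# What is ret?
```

Step-by-step execution trace:
1. Inner try: `raise RuntimeError("first")` raises RuntimeError.
2. Inner `except RuntimeError` matches → ret = 17.
3. bare `raise` re-raises the same RuntimeError.
4. Outer `except RuntimeError` matches → ret = 92.
Result: 92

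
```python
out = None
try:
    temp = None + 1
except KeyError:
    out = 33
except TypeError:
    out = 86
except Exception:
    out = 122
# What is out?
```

Step-by-step execution trace:
1. `temp = None + 1` raises TypeError.
2. `except KeyError` does not match TypeError; skipped.
3. `except TypeError` matches → out = 86.
4. Remaining except clauses are skipped.
Result: 86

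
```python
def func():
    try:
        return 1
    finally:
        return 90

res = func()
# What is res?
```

Step-by-step execution trace:
1. `func()` enters try: `return 1` sets pending return value 1.
2. Before returning, `finally: return 90` runs and overrides the pending return.
3. func() returns 90 → res = 90.
Result: 90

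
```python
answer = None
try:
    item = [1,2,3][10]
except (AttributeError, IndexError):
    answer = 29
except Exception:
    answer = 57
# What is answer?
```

Step-by-step execution trace:
1. `item = [1,2,3][10]` raises IndexError.
2. `except (AttributeError, IndexError)` matches (IndexError is in the tuple) → answer = 29.
3. `except Exception` is not reached.
Result: 29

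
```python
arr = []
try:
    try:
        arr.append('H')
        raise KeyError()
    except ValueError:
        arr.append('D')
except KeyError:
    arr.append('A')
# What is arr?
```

Step-by-step execution trace:
1. Inner try: `arr.append('H')` → arr = ['H'].
2. `raise KeyError()` raises KeyError.
3. Inner `except ValueError` does not match KeyError; exception propagates to outer try.
4. Outer `except KeyError` matches → `arr.append('A')` → arr = ['H', 'A'].
Result: ['H', 'A']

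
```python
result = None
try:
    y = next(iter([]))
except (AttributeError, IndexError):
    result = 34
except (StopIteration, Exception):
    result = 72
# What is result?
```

Step-by-step execution trace:
1. `y = next(iter([]))` raises StopIteration.
2. `except (AttributeError, IndexError)` does not match StopIteration; skipped.
3. `except (StopIteration, Exception)` matches (StopIteration is in the tuple) → result = 72.
Result: 72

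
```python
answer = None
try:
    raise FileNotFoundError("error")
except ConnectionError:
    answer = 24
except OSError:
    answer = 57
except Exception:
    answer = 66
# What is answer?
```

Step-by-step execution trace:
1. `raise FileNotFoundError(...)` raises FileNotFoundError.
2. `except ConnectionError` does not match (FileNotFoundError is not a subclass of ConnectionError); skipped.
3. `except OSError` matches (FileNotFoundError is a subclass of OSError) → answer = 57.
4. `except Exception` is not reached.
Result: 57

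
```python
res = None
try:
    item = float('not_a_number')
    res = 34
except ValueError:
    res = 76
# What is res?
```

Step-by-step execution trace:
1. `item = float('not_a_number')` raises ValueError.
2. `res = 34` is not reached.
3. `except ValueError` matches → res = 76.
Result: 76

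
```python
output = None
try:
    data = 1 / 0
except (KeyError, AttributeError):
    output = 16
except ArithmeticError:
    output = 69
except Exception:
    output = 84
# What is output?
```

Step-by-step execution trace:
1. `data = 1 / 0` raises ZeroDivisionError.
2. `except (KeyError, AttributeError)` does not match ZeroDivisionError; skipped.
3. `except ArithmeticError` matches (ZeroDivisionError is a subclass of ArithmeticError) → output = 69.
4. `except Exception` is not reached.
Result: 69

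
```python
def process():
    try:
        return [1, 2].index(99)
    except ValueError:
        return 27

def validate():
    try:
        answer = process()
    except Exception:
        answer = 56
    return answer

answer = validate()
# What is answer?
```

Step-by-step execution trace:
1. `validate()` calls `process()`.
2. In process: `[1, 2].index(99)` raises ValueError; `except ValueError` catches it → returns 27.
3. In validate: `answer = process()` → answer = 27. No exception reaches validate.
4. `except Exception` is skipped; validate returns 27.
5. answer = 27.
Result: 27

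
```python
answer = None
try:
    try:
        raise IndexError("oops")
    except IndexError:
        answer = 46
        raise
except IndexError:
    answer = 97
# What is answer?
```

Step-by-step execution trace:
1. Inner try: `raise IndexError("oops")` raises IndexError.
2. Inner `except IndexError` matches → answer = 46.
3. bare `raise` re-raises the same IndexError.
4. Outer `except IndexError` matches → answer = 97.
Result: 97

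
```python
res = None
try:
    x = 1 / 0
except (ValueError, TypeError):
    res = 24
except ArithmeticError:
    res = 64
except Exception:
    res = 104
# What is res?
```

Step-by-step execution trace:
1. `x = 1 / 0` raises ZeroDivisionError.
2. `except (ValueError, TypeError)` does not match ZeroDivisionError; skipped.
3. `except ArithmeticError` matches (ZeroDivisionError is a subclass of ArithmeticError) → res = 64.
4. `except Exception` is not reached.
Result: 64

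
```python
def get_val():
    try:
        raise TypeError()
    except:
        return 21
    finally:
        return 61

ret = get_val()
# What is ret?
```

Step-by-step execution trace:
1. `get_val()` enters try: `raise TypeError()` raises TypeError.
2. bare `except` matches → `return 21` sets pending return value 21.
3. Before returning, `finally: return 61` runs and overrides the pending return.
4. get_val() returns 61 → ret = 61.
Result: 61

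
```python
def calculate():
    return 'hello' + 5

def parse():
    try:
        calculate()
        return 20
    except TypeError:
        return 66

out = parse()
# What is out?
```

Step-by-step execution trace:
1. `parse()` calls `calculate()`.
2. `calculate()` evaluates `'hello' + 5`, which raises TypeError; it propagates to the caller.
3. `return 20` is not reached.
4. `except TypeError` in parse matches → returns 66.
5. out = 66.
Result: 66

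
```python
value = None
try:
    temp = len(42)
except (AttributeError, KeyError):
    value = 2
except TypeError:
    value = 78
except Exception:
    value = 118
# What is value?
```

Step-by-step execution trace:
1. `temp = len(42)` raises TypeError.
2. `except (AttributeError, KeyError)` does not match TypeError; skipped.
3. `except TypeError` matches (exact type match) → value = 78.
4. `except Exception` is not reached.
Result: 78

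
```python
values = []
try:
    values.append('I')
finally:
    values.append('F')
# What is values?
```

Step-by-step execution trace:
1. try: `values.append('I')` → values = ['I'].
2. The try body completes without raising.
3. finally always runs: `values.append('F')` → values = ['I', 'F'].
Result: ['I', 'F']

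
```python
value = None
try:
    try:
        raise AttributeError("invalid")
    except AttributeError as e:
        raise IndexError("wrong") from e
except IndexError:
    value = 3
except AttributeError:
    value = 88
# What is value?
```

Step-by-step execution trace:
1. Inner try raises AttributeError; inner `except AttributeError as e` catches it.
2. `raise IndexError(...) from e` raises IndexError (AttributeError is attached as __cause__, but only IndexError is active).
3. Outer `except IndexError` matches → value = 3.
4. `except AttributeError` is not reached.
Result: 3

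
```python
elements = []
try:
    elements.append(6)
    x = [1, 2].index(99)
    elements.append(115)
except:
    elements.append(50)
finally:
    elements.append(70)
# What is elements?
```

Step-by-step execution trace:
1. try: `elements.append(6)` → elements = [6].
2. `x = [1, 2].index(99)` raises ValueError; `elements.append(115)` is not reached.
3. bare `except` matches → `elements.append(50)` → elements = [6, 50].
4. finally always runs: `elements.append(70)` → elements = [6, 50, 70].
Result: [6, 50, 70]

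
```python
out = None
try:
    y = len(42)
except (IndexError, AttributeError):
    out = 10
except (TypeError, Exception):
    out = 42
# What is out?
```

Step-by-step execution trace:
1. `y = len(42)` raises TypeError.
2. `except (IndexError, AttributeError)` does not match TypeError; skipped.
3. `except (TypeError, Exception)` matches (TypeError is in the tuple) → out = 42.
Result: 42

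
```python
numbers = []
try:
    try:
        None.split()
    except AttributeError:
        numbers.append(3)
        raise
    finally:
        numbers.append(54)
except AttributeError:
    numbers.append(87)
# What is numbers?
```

Step-by-step execution trace:
1. Inner try: `None.split()` raises AttributeError.
2. Inner `except AttributeError` matches → `numbers.append(3)` → numbers = [3].
3. bare `raise` re-raises AttributeError.
4. Inner `finally` runs during unwinding: `numbers.append(54)` → numbers = [3, 54].
5. Outer `except AttributeError` matches → `numbers.append(87)` → numbers = [3, 54, 87].
Result: [3, 54, 87]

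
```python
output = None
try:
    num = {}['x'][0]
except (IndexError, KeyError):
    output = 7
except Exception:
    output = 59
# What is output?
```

Step-by-step execution trace:
1. `num = {}['x'][0]` raises KeyError.
2. `except (IndexError, KeyError)` matches (KeyError is in the tuple) → output = 7.
3. `except Exception` is not reached.
Result: 7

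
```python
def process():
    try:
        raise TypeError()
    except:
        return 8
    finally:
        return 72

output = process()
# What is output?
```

Step-by-step execution trace:
1. `process()` enters try: `raise TypeError()` raises TypeError.
2. bare `except` matches → `return 8` sets pending return value 8.
3. Before returning, `finally: return 72` runs and overrides the pending return.
4. process() returns 72 → output = 72.
Result: 72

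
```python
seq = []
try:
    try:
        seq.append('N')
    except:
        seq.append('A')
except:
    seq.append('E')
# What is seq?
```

Step-by-step execution trace:
1. Inner try: `seq.append('N')` → seq = ['N']. No exception raised.
2. Inner `except` is skipped.
3. Inner try completes normally; outer `except` is skipped.
Result: ['N']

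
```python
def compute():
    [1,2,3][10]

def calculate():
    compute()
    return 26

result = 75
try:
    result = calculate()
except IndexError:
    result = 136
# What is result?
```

Step-by-step execution trace:
1. result starts at 75.
2. try: `calculate()` calls `compute()`.
3. `compute()` evaluates `[1,2,3][10]`, which raises IndexError; it propagates through calculate (uncaught).
4. `return 26` in calculate is not reached; the assignment to result does not complete.
5. `except IndexError` matches → result = 136.
Result: 136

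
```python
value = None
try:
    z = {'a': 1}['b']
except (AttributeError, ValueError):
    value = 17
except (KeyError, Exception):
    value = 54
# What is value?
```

Step-by-step execution trace:
1. `z = {'a': 1}['b']` raises KeyError.
2. `except (AttributeError, ValueError)` does not match KeyError; skipped.
3. `except (KeyError, Exception)` matches (KeyError is in the tuple) → value = 54.
Result: 54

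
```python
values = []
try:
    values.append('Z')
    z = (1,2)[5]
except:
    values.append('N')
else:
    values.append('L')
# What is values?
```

Step-by-step execution trace:
1. try: `values.append('Z')` → values = ['Z'].
2. `z = (1,2)[5]` raises IndexError.
3. bare `except` matches → `values.append('N')` → values = ['Z', 'N'].
4. `else` is skipped (an exception was raised).
Result: ['Z', 'N']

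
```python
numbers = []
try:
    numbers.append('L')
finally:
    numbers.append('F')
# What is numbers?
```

Step-by-step execution trace:
1. try: `numbers.append('L')` → numbers = ['L'].
2. The try body completes without raising.
3. finally always runs: `numbers.append('F')` → numbers = ['L', 'F'].
Result: ['L', 'F']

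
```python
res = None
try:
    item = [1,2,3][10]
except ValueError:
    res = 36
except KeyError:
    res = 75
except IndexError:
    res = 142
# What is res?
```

Step-by-step execution trace:
1. `item = [1,2,3][10]` raises IndexError.
2. `except ValueError` does not match IndexError; skipped.
3. `except KeyError` does not match IndexError; skipped.
4. `except IndexError` matches → res = 142.
Result: 142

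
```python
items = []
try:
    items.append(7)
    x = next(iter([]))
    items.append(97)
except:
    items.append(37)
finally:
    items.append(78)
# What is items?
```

Step-by-step execution trace:
1. try: `items.append(7)` → items = [7].
2. `x = next(iter([]))` raises StopIteration; `items.append(97)` is not reached.
3. bare `except` matches → `items.append(37)` → items = [7, 37].
4. finally always runs: `items.append(78)` → items = [7, 37, 78].
Result: [7, 37, 78]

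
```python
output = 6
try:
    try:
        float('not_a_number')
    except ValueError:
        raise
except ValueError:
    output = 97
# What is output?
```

Step-by-step execution trace:
1. Inner try: `float('not_a_number')` raises ValueError.
2. Inner `except ValueError` matches; bare `raise` re-raises the same ValueError.
3. Outer `except ValueError` matches → output = 97.
Result: 97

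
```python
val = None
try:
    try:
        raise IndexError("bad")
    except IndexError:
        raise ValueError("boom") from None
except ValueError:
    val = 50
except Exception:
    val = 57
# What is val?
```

Step-by-step execution trace:
1. Inner try raises IndexError; inner `except IndexError` catches it.
2. `raise ValueError(...) from None` raises ValueError (from None suppresses __context__, but the active exception is still ValueError).
3. Outer `except ValueError` matches → val = 50.
4. `except Exception` is not reached.
Result: 50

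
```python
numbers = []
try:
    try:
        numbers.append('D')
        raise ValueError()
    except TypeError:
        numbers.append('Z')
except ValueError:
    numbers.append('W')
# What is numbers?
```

Step-by-step execution trace:
1. Inner try: `numbers.append('D')` → numbers = ['D'].
2. `raise ValueError()` raises ValueError.
3. Inner `except TypeError` does not match ValueError; exception propagates to outer try.
4. Outer `except ValueError` matches → `numbers.append('W')` → numbers = ['D', 'W'].
Result: ['D', 'W']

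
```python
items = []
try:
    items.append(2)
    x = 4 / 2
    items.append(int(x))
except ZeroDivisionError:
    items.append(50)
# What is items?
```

Step-by-step execution trace:
1. try: `items.append(2)` → items = [2].
2. `x = 4 / 2` → x = 2.0. No exception raised.
3. `items.append(int(x))` → items = [2, 2].
4. `except ZeroDivisionError` is skipped (no exception was raised).
Result: [2, 2]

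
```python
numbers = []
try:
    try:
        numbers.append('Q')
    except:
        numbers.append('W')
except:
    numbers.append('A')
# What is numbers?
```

Step-by-step execution trace:
1. Inner try: `numbers.append('Q')` → numbers = ['Q']. No exception raised.
2. Inner `except` is skipped.
3. Inner try completes normally; outer `except` is skipped.
Result: ['Q']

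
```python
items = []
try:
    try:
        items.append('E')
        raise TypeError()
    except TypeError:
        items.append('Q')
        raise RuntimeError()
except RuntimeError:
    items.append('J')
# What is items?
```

Step-by-step execution trace:
1. Inner try: `items.append('E')` → items = ['E'].
2. `raise TypeError()` raises TypeError.
3. Inner `except TypeError` matches → `items.append('Q')` → items = ['E', 'Q'].
4. `raise RuntimeError()` raises RuntimeError; propagates to outer try.
5. Outer `except RuntimeError` matches → `items.append('J')` → items = ['E', 'Q', 'J'].
Result: ['E', 'Q', 'J']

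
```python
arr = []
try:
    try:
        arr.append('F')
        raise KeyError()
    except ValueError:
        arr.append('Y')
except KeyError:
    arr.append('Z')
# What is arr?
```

Step-by-step execution trace:
1. Inner try: `arr.append('F')` → arr = ['F'].
2. `raise KeyError()` raises KeyError.
3. Inner `except ValueError` does not match KeyError; exception propagates to outer try.
4. Outer `except KeyError` matches → `arr.append('Z')` → arr = ['F', 'Z'].
Result: ['F', 'Z']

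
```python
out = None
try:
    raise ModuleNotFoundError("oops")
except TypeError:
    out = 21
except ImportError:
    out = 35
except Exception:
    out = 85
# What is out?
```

Step-by-step execution trace:
1. `raise ModuleNotFoundError(...)` raises ModuleNotFoundError.
2. `except TypeError` does not match (ModuleNotFoundError is not a subclass of TypeError); skipped.
3. `except ImportError` matches (ModuleNotFoundError is a subclass of ImportError) → out = 35.
4. `except Exception` is not reached.
Result: 35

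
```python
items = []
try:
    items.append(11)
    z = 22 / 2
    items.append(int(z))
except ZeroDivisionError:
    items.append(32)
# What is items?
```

Step-by-step execution trace:
1. try: `items.append(11)` → items = [11].
2. `z = 22 / 2` → z = 11.0. No exception raised.
3. `items.append(int(z))` → items = [11, 11].
4. `except ZeroDivisionError` is skipped (no exception was raised).
Result: [11, 11]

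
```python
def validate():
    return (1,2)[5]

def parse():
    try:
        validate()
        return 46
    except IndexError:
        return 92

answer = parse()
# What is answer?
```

Step-by-step execution trace:
1. `parse()` calls `validate()`.
2. `validate()` evaluates `(1,2)[5]`, which raises IndexError; it propagates to the caller.
3. `return 46` is not reached.
4. `except IndexError` in parse matches → returns 92.
5. answer = 92.
Result: 92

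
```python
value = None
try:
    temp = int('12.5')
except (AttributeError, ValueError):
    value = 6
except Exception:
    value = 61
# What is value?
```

Step-by-step execution trace:
1. `temp = int('12.5')` raises ValueError.
2. `except (AttributeError, ValueError)` matches (ValueError is in the tuple) → value = 6.
3. `except Exception` is not reached.
Result: 6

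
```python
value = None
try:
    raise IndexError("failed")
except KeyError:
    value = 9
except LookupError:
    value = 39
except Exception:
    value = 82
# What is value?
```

Step-by-step execution trace:
1. `raise IndexError(...)` raises IndexError.
2. `except KeyError` does not match (IndexError is not a subclass of KeyError); skipped.
3. `except LookupError` matches (IndexError is a subclass of LookupError) → value = 39.
4. `except Exception` is not reached.
Result: 39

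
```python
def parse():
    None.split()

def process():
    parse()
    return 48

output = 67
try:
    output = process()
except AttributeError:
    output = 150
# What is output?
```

Step-by-step execution trace:
1. output starts at 67.
2. try: `process()` calls `parse()`.
3. `parse()` evaluates `None.split()`, which raises AttributeError; it propagates through process (uncaught).
4. `return 48` in process is not reached; the assignment to output does not complete.
5. `except AttributeError` matches → output = 150.
Result: 150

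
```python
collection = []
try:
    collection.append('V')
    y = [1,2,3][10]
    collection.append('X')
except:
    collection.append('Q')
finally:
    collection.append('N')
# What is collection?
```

Step-by-step execution trace:
1. try: `collection.append('V')` → collection = ['V'].
2. `y = [1,2,3][10]` raises IndexError; `collection.append('X')` is not reached.
3. bare `except` matches → `collection.append('Q')` → collection = ['V', 'Q'].
4. finally always runs: `collection.append('N')` → collection = ['V', 'Q', 'N'].
Result: ['V', 'Q', 'N']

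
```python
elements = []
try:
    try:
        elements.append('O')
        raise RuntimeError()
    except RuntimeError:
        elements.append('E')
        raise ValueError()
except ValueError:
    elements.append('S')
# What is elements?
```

Step-by-step execution trace:
1. Inner try: `elements.append('O')` → elements = ['O'].
2. `raise RuntimeError()` raises RuntimeError.
3. Inner `except RuntimeError` matches → `elements.append('E')` → elements = ['O', 'E'].
4. `raise ValueError()` raises ValueError; propagates to outer try.
5. Outer `except ValueError` matches → `elements.append('S')` → elements = ['O', 'E', 'S'].
Result: ['O', 'E', 'S']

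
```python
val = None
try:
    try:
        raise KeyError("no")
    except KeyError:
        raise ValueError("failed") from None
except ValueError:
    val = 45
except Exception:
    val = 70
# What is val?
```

Step-by-step execution trace:
1. Inner try raises KeyError; inner `except KeyError` catches it.
2. `raise ValueError(...) from None` raises ValueError (from None suppresses __context__, but the active exception is still ValueError).
3. Outer `except ValueError` matches → val = 45.
4. `except Exception` is not reached.
Result: 45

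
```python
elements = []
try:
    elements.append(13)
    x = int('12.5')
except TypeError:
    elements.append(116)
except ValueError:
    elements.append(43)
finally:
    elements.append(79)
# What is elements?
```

Step-by-step execution trace:
1. try: `elements.append(13)` → elements = [13].
2. `x = int('12.5')` raises ValueError.
3. `except TypeError` does not match ValueError; skipped.
4. `except ValueError` matches → `elements.append(43)` → elements = [13, 43].
5. finally always runs: `elements.append(79)` → elements = [13, 43, 79].
Result: [13, 43, 79]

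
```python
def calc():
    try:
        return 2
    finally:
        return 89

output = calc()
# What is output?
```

Step-by-step execution trace:
1. `calc()` enters try: `return 2` sets pending return value 2.
2. Before returning, `finally: return 89` runs and overrides the pending return.
3. calc() returns 89 → output = 89.
Result: 89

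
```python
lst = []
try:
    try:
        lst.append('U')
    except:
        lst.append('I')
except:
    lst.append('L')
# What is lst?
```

Step-by-step execution trace:
1. Inner try: `lst.append('U')` → lst = ['U']. No exception raised.
2. Inner `except` is skipped.
3. Inner try completes normally; outer `except` is skipped.
Result: ['U']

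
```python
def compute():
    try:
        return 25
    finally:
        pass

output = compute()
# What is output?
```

Step-by-step execution trace:
1. `compute()` enters try: `return 25` sets pending return value 25.
2. Before returning, `finally: pass` runs (no effect).
3. compute() returns 25 → output = 25.
Result: 25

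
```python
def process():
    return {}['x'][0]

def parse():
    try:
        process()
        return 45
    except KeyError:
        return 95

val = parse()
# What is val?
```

Step-by-step execution trace:
1. `parse()` calls `process()`.
2. `process()` evaluates `{}['x'][0]`, which raises KeyError; it propagates to the caller.
3. `return 45` is not reached.
4. `except KeyError` in parse matches → returns 95.
5. val = 95.
Result: 95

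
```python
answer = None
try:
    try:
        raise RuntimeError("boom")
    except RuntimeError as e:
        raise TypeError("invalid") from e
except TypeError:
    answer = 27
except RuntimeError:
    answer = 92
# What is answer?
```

Step-by-step execution trace:
1. Inner try raises RuntimeError; inner `except RuntimeError as e` catches it.
2. `raise TypeError(...) from e` raises TypeError (RuntimeError is attached as __cause__, but only TypeError is active).
3. Outer `except TypeError` matches → answer = 27.
4. `except RuntimeError` is not reached.
Result: 27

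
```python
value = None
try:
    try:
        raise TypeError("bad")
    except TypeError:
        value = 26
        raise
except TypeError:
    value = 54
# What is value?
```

Step-by-step execution trace:
1. Inner try: `raise TypeError("bad")` raises TypeError.
2. Inner `except TypeError` matches → value = 26.
3. bare `raise` re-raises the same TypeError.
4. Outer `except TypeError` matches → value = 54.
Result: 54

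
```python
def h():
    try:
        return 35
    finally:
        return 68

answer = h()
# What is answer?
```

Step-by-step execution trace:
1. `h()` enters try: `return 35` sets pending return value 35.
2. Before returning, `finally: return 68` runs and overrides the pending return.
3. h() returns 68 → answer = 68.
Result: 68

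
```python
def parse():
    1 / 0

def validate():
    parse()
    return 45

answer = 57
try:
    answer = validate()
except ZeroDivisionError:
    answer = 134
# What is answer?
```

Step-by-step execution trace:
1. answer starts at 57.
2. try: `validate()` calls `parse()`.
3. `parse()` evaluates `1 / 0`, which raises ZeroDivisionError; it propagates through validate (uncaught).
4. `return 45` in validate is not reached; the assignment to answer does not complete.
5. `except ZeroDivisionError` matches → answer = 134.
Result: 134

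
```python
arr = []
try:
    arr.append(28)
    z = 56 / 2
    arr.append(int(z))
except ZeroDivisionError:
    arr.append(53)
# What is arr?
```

Step-by-step execution trace:
1. try: `arr.append(28)` → arr = [28].
2. `z = 56 / 2` → z = 28.0. No exception raised.
3. `arr.append(int(z))` → arr = [28, 28].
4. `except ZeroDivisionError` is skipped (no exception was raised).
Result: [28, 28]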